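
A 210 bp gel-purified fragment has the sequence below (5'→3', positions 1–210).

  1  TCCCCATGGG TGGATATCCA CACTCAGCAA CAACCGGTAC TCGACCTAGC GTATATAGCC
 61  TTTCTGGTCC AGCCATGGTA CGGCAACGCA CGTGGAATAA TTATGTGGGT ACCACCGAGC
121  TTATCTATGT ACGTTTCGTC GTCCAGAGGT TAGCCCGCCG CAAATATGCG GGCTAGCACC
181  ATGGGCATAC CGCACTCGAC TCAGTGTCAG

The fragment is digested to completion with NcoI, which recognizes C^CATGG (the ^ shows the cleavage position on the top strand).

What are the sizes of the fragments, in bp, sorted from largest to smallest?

106, 69, 31, 4 bp

NcoI sites (CCATGG) start at positions 4, 73, 179.
NcoI cuts after the first base of each site, so after positions 4, 73, 179.
Linear molecule, 3 cuts → 4 fragments:
  1–4 → 4 bp
  5–73 → 69 bp
  74–179 → 106 bp
  180–210 → 31 bp
Sorted largest to smallest: 106, 69, 31, 4 bp.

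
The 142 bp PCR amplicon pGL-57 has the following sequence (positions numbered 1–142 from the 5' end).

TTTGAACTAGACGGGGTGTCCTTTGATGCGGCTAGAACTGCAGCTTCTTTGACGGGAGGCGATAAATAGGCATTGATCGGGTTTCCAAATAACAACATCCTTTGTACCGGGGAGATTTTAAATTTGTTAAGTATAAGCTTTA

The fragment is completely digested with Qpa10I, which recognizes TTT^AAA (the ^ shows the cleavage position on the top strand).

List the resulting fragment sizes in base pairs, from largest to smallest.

The Qpa10I site (TTTAAA) starts at position 117.
Qpa10I cuts after base 3 of each site, so after position 119.
Linear molecule, 1 cut → 2 fragments:
  1–119 → 119 bp
  120–142 → 23 bp
Sorted largest to smallest: 119, 23 bp.

119, 23 bp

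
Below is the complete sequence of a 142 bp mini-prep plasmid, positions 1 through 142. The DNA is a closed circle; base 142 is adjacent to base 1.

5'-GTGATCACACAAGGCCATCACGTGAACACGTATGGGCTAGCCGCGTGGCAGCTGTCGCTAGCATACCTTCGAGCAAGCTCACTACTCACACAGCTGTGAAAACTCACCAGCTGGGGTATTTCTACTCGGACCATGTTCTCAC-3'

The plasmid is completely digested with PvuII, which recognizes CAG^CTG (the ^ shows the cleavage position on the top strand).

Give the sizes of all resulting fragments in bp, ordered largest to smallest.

PvuII sites (CAGCTG) start at positions 49, 91, 108.
PvuII cuts after base 3 of each site, so after positions 51, 93, 110.
Circular molecule, 3 cuts → 3 fragments:
  52–93 → 42 bp
  94–110 → 17 bp
  111–142 then 1–51 → 32 + 51 = 83 bp
Sorted largest to smallest: 83, 42, 17 bp.

83, 42, 17 bp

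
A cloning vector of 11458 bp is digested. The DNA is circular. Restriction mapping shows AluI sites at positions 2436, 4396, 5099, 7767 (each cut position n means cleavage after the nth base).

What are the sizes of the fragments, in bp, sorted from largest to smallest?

Circular molecule, 4 cuts → 4 fragments:
  4396 − 2436 = 1960 bp
  5099 − 4396 = 703 bp
  7767 − 5099 = 2668 bp
  wrap: 11458 − 7767 + 2436 = 6127 bp
Sorted largest to smallest: 6127, 2668, 1960, 703 bp.

6127, 2668, 1960, 703 bp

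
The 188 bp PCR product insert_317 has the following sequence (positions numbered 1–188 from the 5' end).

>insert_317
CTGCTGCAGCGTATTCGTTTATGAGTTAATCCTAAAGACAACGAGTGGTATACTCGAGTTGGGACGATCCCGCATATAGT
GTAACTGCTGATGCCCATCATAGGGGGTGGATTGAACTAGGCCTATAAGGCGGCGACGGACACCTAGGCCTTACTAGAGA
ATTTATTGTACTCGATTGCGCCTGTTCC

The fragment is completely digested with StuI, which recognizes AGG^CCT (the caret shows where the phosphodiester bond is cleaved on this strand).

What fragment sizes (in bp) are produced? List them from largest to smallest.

121, 40, 27 bp

StuI sites (AGGCCT) start at positions 119, 146.
StuI cuts after base 3 of each site, so after positions 121, 148.
Linear molecule, 2 cuts → 3 fragments:
  1–121 → 121 bp
  122–148 → 27 bp
  149–188 → 40 bp
Sorted largest to smallest: 121, 40, 27 bp.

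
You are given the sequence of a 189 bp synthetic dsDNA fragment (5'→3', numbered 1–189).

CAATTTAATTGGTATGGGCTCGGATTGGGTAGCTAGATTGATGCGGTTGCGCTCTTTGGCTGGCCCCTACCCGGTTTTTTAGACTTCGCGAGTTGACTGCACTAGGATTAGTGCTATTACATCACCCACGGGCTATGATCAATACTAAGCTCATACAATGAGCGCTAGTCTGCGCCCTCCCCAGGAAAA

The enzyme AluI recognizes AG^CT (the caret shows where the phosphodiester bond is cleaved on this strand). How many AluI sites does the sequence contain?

2

AGCT occurs starting at positions 31, 148.
AluI cuts at 2 sites.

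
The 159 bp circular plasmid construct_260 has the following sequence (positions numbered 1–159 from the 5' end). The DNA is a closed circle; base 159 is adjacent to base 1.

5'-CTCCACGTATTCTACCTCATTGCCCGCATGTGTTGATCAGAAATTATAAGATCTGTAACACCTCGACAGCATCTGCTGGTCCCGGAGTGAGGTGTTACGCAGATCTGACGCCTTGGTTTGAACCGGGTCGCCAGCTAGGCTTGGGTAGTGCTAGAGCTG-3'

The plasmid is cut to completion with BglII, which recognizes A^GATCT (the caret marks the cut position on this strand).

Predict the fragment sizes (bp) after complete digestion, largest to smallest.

107, 52 bp

BglII sites (AGATCT) start at positions 49, 101.
BglII cuts after the first base of each site, so after positions 49, 101.
Circular molecule, 2 cuts → 2 fragments:
  50–101 → 52 bp
  102–159 then 1–49 → 58 + 49 = 107 bp
Sorted largest to smallest: 107, 52 bp.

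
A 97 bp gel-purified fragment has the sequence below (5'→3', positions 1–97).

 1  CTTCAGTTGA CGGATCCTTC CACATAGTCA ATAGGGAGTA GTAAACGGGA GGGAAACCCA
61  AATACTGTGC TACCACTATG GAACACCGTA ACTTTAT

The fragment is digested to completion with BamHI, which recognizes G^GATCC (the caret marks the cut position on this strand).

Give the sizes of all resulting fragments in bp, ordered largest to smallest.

85, 12 bp

The BamHI site (GGATCC) starts at position 12.
BamHI cuts after the first base of each site, so after position 12.
Linear molecule, 1 cut → 2 fragments:
  1–12 → 12 bp
  13–97 → 85 bp
Sorted largest to smallest: 85, 12 bp.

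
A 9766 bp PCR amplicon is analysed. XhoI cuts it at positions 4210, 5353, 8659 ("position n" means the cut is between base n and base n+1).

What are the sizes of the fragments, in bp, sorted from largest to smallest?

4210, 3306, 1143, 1107 bp

Linear molecule, 3 cuts → 4 fragments:
  4210 − 0 = 4210 bp
  5353 − 4210 = 1143 bp
  8659 − 5353 = 3306 bp
  9766 − 8659 = 1107 bp
Sorted largest to smallest: 4210, 3306, 1143, 1107 bp.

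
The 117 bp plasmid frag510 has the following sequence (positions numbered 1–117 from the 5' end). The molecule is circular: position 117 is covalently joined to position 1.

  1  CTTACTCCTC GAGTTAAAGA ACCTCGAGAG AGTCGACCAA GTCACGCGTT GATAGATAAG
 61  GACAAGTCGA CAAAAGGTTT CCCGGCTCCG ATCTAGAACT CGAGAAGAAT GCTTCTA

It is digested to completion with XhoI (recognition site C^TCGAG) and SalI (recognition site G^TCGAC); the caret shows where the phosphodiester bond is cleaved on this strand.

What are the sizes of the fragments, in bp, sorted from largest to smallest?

XhoI sites (CTCGAG) start at positions 8, 23, 99.
XhoI cuts after the first base of each site, so after positions 8, 23, 99.
SalI sites (GTCGAC) start at positions 32, 66.
SalI cuts after the first base of each site, so after positions 32, 66.
Combined cut positions: 8, 23, 32, 66, 99.
Circular molecule, 5 cuts → 5 fragments:
  9–23 → 15 bp
  24–32 → 9 bp
  33–66 → 34 bp
  67–99 → 33 bp
  100–117 then 1–8 → 18 + 8 = 26 bp
Sorted largest to smallest: 34, 33, 26, 15, 9 bp.

34, 33, 26, 15, 9 bp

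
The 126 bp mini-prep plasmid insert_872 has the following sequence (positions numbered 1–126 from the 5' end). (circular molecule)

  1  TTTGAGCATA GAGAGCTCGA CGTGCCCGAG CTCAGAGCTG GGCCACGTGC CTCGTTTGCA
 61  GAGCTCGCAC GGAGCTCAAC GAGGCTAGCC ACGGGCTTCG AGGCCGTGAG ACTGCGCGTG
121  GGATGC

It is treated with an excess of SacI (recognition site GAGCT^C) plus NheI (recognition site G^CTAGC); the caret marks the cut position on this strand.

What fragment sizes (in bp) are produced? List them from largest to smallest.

SacI sites (GAGCTC) start at positions 13, 28, 61, 72.
SacI cuts after base 5 of each site (before the last base), so after positions 17, 32, 65, 76.
The NheI site (GCTAGC) starts at position 84.
NheI cuts after the first base of each site, so after position 84.
Combined cut positions: 17, 32, 65, 76, 84.
Circular molecule, 5 cuts → 5 fragments:
  18–32 → 15 bp
  33–65 → 33 bp
  66–76 → 11 bp
  77–84 → 8 bp
  85–126 then 1–17 → 42 + 17 = 59 bp
Sorted largest to smallest: 59, 33, 15, 11, 8 bp.

59, 33, 15, 11, 8 bp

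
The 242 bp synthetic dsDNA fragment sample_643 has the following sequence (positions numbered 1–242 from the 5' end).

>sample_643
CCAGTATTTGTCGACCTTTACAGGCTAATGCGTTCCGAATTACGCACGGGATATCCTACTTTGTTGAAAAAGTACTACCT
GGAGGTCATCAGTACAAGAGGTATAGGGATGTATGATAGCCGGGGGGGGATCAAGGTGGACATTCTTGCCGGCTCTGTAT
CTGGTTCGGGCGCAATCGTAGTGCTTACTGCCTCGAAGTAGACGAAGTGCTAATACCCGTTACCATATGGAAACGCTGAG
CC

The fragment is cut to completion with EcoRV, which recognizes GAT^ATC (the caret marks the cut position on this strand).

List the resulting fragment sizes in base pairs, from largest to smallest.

190, 52 bp

The EcoRV site (GATATC) starts at position 50.
EcoRV cuts after base 3 of each site, so after position 52.
Linear molecule, 1 cut → 2 fragments:
  1–52 → 52 bp
  53–242 → 190 bp
Sorted largest to smallest: 190, 52 bp.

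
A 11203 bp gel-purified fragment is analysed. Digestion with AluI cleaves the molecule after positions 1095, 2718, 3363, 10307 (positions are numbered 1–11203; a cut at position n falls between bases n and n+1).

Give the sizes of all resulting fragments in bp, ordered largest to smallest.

Linear molecule, 4 cuts → 5 fragments:
  1095 − 0 = 1095 bp
  2718 − 1095 = 1623 bp
  3363 − 2718 = 645 bp
  10307 − 3363 = 6944 bp
  11203 − 10307 = 896 bp
Sorted largest to smallest: 6944, 1623, 1095, 896, 645 bp.

6944, 1623, 1095, 896, 645 bp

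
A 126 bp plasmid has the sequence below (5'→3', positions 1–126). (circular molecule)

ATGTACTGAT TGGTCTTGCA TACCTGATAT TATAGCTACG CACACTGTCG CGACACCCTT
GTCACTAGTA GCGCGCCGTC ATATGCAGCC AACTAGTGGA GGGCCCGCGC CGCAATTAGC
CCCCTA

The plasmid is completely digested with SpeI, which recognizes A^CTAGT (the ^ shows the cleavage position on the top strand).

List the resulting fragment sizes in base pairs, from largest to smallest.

SpeI sites (ACTAGT) start at positions 64, 92.
SpeI cuts after the first base of each site, so after positions 64, 92.
Circular molecule, 2 cuts → 2 fragments:
  65–92 → 28 bp
  93–126 then 1–64 → 34 + 64 = 98 bp
Sorted largest to smallest: 98, 28 bp.

98, 28 bp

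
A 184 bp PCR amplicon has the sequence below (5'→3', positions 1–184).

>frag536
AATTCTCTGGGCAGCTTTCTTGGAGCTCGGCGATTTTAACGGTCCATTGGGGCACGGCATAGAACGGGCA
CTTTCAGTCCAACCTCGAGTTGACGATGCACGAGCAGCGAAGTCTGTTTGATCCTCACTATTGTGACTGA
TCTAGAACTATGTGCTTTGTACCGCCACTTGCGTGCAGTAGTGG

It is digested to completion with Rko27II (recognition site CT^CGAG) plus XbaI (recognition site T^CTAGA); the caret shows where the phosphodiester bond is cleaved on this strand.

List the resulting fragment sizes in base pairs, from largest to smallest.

The Rko27II site (CTCGAG) starts at position 84.
Rko27II cuts after base 2 of each site, so after position 85.
The XbaI site (TCTAGA) starts at position 141.
XbaI cuts after the first base of each site, so after position 141.
Combined cut positions: 85, 141.
Linear molecule, 2 cuts → 3 fragments:
  1–85 → 85 bp
  86–141 → 56 bp
  142–184 → 43 bp
Sorted largest to smallest: 85, 56, 43 bp.

85, 56, 43 bp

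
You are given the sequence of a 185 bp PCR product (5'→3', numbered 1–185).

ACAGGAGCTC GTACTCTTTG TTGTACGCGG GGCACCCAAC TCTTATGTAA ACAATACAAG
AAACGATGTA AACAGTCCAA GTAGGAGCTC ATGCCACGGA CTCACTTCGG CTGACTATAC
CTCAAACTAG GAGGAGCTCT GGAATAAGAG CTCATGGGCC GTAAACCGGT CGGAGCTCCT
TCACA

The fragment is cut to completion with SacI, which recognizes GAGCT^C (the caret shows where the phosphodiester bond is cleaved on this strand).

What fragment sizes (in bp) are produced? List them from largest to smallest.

SacI sites (GAGCTC) start at positions 5, 85, 134, 148, 173.
SacI cuts after base 5 of each site (before the last base), so after positions 9, 89, 138, 152, 177.
Linear molecule, 5 cuts → 6 fragments:
  1–9 → 9 bp
  10–89 → 80 bp
  90–138 → 49 bp
  139–152 → 14 bp
  153–177 → 25 bp
  178–185 → 8 bp
Sorted largest to smallest: 80, 49, 25, 14, 9, 8 bp.

80, 49, 25, 14, 9, 8 bp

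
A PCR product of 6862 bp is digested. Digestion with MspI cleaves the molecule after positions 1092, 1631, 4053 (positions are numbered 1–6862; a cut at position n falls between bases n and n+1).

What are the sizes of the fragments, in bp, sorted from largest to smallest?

Linear molecule, 3 cuts → 4 fragments:
  1092 − 0 = 1092 bp
  1631 − 1092 = 539 bp
  4053 − 1631 = 2422 bp
  6862 − 4053 = 2809 bp
Sorted largest to smallest: 2809, 2422, 1092, 539 bp.

2809, 2422, 1092, 539 bp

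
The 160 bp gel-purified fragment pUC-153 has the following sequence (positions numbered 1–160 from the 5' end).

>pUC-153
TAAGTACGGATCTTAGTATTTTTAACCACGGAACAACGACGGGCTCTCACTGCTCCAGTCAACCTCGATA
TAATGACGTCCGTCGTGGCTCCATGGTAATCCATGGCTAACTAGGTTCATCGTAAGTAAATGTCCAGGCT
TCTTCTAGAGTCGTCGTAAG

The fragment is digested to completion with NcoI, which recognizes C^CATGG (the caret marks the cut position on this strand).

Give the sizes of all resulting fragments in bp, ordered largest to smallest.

91, 59, 10 bp

NcoI sites (CCATGG) start at positions 91, 101.
NcoI cuts after the first base of each site, so after positions 91, 101.
Linear molecule, 2 cuts → 3 fragments:
  1–91 → 91 bp
  92–101 → 10 bp
  102–160 → 59 bp
Sorted largest to smallest: 91, 59, 10 bp.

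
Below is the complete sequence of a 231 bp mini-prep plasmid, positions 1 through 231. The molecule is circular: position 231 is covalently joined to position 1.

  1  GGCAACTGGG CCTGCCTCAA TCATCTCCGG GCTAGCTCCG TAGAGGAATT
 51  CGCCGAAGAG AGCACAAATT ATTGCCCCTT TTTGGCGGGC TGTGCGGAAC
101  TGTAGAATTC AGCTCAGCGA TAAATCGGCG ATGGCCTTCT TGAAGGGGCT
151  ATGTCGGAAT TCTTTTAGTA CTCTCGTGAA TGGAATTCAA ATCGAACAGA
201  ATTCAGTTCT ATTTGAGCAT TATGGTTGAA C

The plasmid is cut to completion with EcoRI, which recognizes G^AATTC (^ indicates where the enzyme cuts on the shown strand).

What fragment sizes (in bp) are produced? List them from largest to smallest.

78, 59, 52, 26, 16 bp

EcoRI sites (GAATTC) start at positions 46, 105, 157, 183, 199.
EcoRI cuts after the first base of each site, so after positions 46, 105, 157, 183, 199.
Circular molecule, 5 cuts → 5 fragments:
  47–105 → 59 bp
  106–157 → 52 bp
  158–183 → 26 bp
  184–199 → 16 bp
  200–231 then 1–46 → 32 + 46 = 78 bp
Sorted largest to smallest: 78, 59, 52, 26, 16 bp.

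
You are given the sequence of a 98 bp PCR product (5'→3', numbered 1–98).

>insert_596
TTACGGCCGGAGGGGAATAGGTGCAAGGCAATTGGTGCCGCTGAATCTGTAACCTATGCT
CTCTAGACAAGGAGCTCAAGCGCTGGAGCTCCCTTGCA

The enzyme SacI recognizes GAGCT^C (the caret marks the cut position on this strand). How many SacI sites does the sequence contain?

2

GAGCTC occurs starting at positions 72, 86.
SacI cuts at 2 sites.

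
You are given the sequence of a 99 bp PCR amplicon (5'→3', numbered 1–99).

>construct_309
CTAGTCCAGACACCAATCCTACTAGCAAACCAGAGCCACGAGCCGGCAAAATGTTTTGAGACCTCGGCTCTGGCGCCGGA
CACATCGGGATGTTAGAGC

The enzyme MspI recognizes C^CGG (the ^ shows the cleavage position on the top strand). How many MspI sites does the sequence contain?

2

CCGG occurs starting at positions 43, 76.
MspI cuts at 2 sites.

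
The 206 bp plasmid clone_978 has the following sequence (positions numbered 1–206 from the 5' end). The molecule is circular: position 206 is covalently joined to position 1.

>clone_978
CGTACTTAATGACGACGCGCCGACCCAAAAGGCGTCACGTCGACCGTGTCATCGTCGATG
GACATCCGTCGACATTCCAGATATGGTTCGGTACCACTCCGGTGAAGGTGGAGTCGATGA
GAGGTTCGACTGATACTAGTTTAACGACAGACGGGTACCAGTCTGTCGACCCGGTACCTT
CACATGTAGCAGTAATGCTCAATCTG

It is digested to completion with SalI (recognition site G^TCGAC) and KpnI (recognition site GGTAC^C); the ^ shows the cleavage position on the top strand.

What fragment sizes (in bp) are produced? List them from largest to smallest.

68, 64, 29, 26, 12, 7 bp

SalI sites (GTCGAC) start at positions 39, 68, 165.
SalI cuts after the first base of each site, so after positions 39, 68, 165.
KpnI sites (GGTACC) start at positions 90, 154, 173.
KpnI cuts after base 5 of each site (before the last base), so after positions 94, 158, 177.
Combined cut positions: 39, 68, 94, 158, 165, 177.
Circular molecule, 6 cuts → 6 fragments:
  40–68 → 29 bp
  69–94 → 26 bp
  95–158 → 64 bp
  159–165 → 7 bp
  166–177 → 12 bp
  178–206 then 1–39 → 29 + 39 = 68 bp
Sorted largest to smallest: 68, 64, 29, 26, 12, 7 bp.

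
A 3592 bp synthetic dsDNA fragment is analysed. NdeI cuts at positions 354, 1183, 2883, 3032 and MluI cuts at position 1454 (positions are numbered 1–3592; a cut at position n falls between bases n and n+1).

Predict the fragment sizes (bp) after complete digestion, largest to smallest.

Combined cut positions (sorted): 354, 1183, 1454, 2883, 3032.
Linear molecule, 5 cuts → 6 fragments:
  354 − 0 = 354 bp
  1183 − 354 = 829 bp
  1454 − 1183 = 271 bp
  2883 − 1454 = 1429 bp
  3032 − 2883 = 149 bp
  3592 − 3032 = 560 bp
Sorted largest to smallest: 1429, 829, 560, 354, 271, 149 bp.

1429, 829, 560, 354, 271, 149 bp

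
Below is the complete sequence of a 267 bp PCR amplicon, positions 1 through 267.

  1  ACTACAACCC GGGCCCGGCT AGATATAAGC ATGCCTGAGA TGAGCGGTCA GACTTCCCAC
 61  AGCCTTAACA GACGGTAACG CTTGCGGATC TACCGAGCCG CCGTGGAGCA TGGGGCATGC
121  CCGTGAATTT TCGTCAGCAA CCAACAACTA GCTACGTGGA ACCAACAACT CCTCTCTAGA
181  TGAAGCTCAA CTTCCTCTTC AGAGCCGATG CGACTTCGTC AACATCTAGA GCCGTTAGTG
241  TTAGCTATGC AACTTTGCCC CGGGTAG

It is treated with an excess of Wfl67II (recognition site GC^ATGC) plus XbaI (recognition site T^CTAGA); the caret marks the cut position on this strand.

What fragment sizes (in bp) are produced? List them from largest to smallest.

Wfl67II sites (GCATGC) start at positions 29, 115.
Wfl67II cuts after base 2 of each site, so after positions 30, 116.
XbaI sites (TCTAGA) start at positions 175, 225.
XbaI cuts after the first base of each site, so after positions 175, 225.
Combined cut positions: 30, 116, 175, 225.
Linear molecule, 4 cuts → 5 fragments:
  1–30 → 30 bp
  31–116 → 86 bp
  117–175 → 59 bp
  176–225 → 50 bp
  226–267 → 42 bp
Sorted largest to smallest: 86, 59, 50, 42, 30 bp.

86, 59, 50, 42, 30 bp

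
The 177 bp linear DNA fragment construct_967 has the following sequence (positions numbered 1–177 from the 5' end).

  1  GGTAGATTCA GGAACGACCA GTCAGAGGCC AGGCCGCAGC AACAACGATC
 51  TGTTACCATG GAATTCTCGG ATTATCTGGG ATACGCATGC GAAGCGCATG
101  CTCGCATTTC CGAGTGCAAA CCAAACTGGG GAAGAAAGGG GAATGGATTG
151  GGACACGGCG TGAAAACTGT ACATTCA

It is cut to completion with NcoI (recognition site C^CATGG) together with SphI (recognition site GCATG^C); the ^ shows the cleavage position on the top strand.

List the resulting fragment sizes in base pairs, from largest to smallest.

77, 56, 33, 11 bp

The NcoI site (CCATGG) starts at position 56.
NcoI cuts after the first base of each site, so after position 56.
SphI sites (GCATGC) start at positions 85, 96.
SphI cuts after base 5 of each site (before the last base), so after positions 89, 100.
Combined cut positions: 56, 89, 100.
Linear molecule, 3 cuts → 4 fragments:
  1–56 → 56 bp
  57–89 → 33 bp
  90–100 → 11 bp
  101–177 → 77 bp
Sorted largest to smallest: 77, 56, 33, 11 bp.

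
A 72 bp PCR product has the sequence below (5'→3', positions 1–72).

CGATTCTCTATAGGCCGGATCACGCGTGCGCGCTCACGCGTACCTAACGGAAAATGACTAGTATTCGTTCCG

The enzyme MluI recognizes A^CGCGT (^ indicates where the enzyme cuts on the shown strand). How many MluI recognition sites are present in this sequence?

ACGCGT occurs starting at positions 22, 36.
MluI cuts at 2 sites.

2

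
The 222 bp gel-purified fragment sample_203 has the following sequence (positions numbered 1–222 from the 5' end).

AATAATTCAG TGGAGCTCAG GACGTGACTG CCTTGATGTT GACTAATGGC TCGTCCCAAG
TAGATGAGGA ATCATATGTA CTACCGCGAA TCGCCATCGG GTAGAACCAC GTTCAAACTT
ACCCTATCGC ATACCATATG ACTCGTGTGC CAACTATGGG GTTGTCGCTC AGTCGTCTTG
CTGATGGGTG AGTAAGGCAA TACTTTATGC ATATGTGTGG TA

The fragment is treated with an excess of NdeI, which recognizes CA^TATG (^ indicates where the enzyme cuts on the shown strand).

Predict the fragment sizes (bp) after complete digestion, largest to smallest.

75, 74, 62, 11 bp

NdeI sites (CATATG) start at positions 73, 135, 210.
NdeI cuts after base 2 of each site, so after positions 74, 136, 211.
Linear molecule, 3 cuts → 4 fragments:
  1–74 → 74 bp
  75–136 → 62 bp
  137–211 → 75 bp
  212–222 → 11 bp
Sorted largest to smallest: 75, 74, 62, 11 bp.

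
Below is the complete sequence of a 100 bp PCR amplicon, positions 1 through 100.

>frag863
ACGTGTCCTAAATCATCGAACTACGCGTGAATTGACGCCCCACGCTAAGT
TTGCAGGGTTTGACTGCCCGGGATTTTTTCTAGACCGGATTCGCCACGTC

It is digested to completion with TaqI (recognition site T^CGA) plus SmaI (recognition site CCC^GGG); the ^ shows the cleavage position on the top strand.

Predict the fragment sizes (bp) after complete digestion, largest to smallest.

The TaqI site (TCGA) starts at position 16.
TaqI cuts after the first base of each site, so after position 16.
The SmaI site (CCCGGG) starts at position 67.
SmaI cuts after base 3 of each site, so after position 69.
Combined cut positions: 16, 69.
Linear molecule, 2 cuts → 3 fragments:
  1–16 → 16 bp
  17–69 → 53 bp
  70–100 → 31 bp
Sorted largest to smallest: 53, 31, 16 bp.

53, 31, 16 bp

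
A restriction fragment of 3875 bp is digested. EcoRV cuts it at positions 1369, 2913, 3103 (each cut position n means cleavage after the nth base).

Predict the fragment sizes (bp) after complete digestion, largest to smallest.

1544, 1369, 772, 190 bp

Linear molecule, 3 cuts → 4 fragments:
  1369 − 0 = 1369 bp
  2913 − 1369 = 1544 bp
  3103 − 2913 = 190 bp
  3875 − 3103 = 772 bp
Sorted largest to smallest: 1544, 1369, 772, 190 bp.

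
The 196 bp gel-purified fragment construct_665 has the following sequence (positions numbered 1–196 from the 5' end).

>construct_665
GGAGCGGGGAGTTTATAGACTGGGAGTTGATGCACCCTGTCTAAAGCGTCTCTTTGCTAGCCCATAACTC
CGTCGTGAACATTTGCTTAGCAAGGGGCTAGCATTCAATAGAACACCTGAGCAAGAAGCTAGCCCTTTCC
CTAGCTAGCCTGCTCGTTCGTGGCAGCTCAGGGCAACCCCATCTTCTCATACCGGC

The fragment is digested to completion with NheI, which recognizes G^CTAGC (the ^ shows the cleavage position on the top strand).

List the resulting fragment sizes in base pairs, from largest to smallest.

NheI sites (GCTAGC) start at positions 56, 97, 128, 144.
NheI cuts after the first base of each site, so after positions 56, 97, 128, 144.
Linear molecule, 4 cuts → 5 fragments:
  1–56 → 56 bp
  57–97 → 41 bp
  98–128 → 31 bp
  129–144 → 16 bp
  145–196 → 52 bp
Sorted largest to smallest: 56, 52, 41, 31, 16 bp.

56, 52, 41, 31, 16 bp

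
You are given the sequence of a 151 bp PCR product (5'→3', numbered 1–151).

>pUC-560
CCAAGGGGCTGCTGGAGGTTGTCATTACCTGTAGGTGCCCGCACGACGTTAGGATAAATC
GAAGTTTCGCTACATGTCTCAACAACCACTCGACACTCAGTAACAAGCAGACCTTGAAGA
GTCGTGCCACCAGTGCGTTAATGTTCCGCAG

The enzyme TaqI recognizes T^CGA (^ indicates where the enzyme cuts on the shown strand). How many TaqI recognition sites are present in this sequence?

2

TCGA occurs starting at positions 59, 90.
TaqI cuts at 2 sites.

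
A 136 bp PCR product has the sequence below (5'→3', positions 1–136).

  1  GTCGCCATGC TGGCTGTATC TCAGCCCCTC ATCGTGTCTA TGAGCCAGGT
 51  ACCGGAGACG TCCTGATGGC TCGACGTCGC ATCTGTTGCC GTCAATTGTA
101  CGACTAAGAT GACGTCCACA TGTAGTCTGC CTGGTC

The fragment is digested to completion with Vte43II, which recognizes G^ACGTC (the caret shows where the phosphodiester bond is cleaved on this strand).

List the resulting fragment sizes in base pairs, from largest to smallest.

57, 38, 25, 16 bp

Vte43II sites (GACGTC) start at positions 57, 73, 111.
Vte43II cuts after the first base of each site, so after positions 57, 73, 111.
Linear molecule, 3 cuts → 4 fragments:
  1–57 → 57 bp
  58–73 → 16 bp
  74–111 → 38 bp
  112–136 → 25 bp
Sorted largest to smallest: 57, 38, 25, 16 bp.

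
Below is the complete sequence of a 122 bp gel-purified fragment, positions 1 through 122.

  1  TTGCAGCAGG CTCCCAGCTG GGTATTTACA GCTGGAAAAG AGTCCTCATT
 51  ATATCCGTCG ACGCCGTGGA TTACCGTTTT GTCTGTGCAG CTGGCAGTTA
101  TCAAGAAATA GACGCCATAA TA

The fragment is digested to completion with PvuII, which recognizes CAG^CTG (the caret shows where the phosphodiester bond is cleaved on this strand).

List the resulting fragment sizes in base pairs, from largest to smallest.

PvuII sites (CAGCTG) start at positions 15, 29, 88.
PvuII cuts after base 3 of each site, so after positions 17, 31, 90.
Linear molecule, 3 cuts → 4 fragments:
  1–17 → 17 bp
  18–31 → 14 bp
  32–90 → 59 bp
  91–122 → 32 bp
Sorted largest to smallest: 59, 32, 17, 14 bp.

59, 32, 17, 14 bp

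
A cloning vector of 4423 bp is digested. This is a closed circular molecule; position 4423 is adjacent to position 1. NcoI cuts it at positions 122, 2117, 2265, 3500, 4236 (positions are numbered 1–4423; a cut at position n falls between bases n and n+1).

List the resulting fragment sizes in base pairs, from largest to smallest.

1995, 1235, 736, 309, 148 bp

Circular molecule, 5 cuts → 5 fragments:
  2117 − 122 = 1995 bp
  2265 − 2117 = 148 bp
  3500 − 2265 = 1235 bp
  4236 − 3500 = 736 bp
  wrap: 4423 − 4236 + 122 = 309 bp
Sorted largest to smallest: 1995, 1235, 736, 309, 148 bp.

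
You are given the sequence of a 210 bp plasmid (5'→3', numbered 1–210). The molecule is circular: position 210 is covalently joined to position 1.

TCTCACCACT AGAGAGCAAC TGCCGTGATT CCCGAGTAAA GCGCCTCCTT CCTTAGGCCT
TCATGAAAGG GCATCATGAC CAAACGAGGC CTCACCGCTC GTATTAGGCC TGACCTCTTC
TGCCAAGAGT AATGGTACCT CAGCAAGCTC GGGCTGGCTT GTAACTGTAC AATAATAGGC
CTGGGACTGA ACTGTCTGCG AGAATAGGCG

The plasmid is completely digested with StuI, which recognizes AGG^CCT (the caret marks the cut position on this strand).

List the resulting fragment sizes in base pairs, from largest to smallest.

StuI sites (AGGCCT) start at positions 55, 87, 106, 177.
StuI cuts after base 3 of each site, so after positions 57, 89, 108, 179.
Circular molecule, 4 cuts → 4 fragments:
  58–89 → 32 bp
  90–108 → 19 bp
  109–179 → 71 bp
  180–210 then 1–57 → 31 + 57 = 88 bp
Sorted largest to smallest: 88, 71, 32, 19 bp.

88, 71, 32, 19 bp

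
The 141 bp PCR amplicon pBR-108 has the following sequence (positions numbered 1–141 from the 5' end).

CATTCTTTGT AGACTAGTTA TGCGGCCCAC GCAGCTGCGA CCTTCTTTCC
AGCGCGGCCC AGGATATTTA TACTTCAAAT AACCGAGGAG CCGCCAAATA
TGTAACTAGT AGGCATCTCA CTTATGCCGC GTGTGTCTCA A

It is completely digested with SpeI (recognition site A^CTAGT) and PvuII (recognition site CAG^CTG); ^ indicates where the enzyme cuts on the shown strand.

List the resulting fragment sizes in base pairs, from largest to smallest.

71, 36, 21, 13 bp

SpeI sites (ACTAGT) start at positions 13, 105.
SpeI cuts after the first base of each site, so after positions 13, 105.
The PvuII site (CAGCTG) starts at position 32.
PvuII cuts after base 3 of each site, so after position 34.
Combined cut positions: 13, 34, 105.
Linear molecule, 3 cuts → 4 fragments:
  1–13 → 13 bp
  14–34 → 21 bp
  35–105 → 71 bp
  106–141 → 36 bp
Sorted largest to smallest: 71, 36, 21, 13 bp.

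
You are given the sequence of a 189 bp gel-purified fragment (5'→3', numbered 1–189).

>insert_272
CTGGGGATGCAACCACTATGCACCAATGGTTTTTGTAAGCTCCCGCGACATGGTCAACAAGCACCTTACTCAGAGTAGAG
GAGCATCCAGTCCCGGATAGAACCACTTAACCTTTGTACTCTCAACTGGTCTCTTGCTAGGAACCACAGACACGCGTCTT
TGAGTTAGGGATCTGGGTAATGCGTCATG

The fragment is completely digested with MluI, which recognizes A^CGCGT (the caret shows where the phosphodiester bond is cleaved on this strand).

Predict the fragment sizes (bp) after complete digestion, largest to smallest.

152, 37 bp

The MluI site (ACGCGT) starts at position 152.
MluI cuts after the first base of each site, so after position 152.
Linear molecule, 1 cut → 2 fragments:
  1–152 → 152 bp
  153–189 → 37 bp
Sorted largest to smallest: 152, 37 bp.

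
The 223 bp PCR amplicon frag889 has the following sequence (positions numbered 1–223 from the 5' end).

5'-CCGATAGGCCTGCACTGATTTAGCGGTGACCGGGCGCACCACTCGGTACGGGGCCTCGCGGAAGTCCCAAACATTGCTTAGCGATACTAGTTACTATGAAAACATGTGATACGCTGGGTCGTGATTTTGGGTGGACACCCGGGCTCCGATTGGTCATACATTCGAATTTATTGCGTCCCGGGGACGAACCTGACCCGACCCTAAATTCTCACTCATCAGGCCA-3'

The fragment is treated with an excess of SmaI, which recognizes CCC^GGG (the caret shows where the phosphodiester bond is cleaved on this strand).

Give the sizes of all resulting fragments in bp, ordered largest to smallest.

SmaI sites (CCCGGG) start at positions 138, 177.
SmaI cuts after base 3 of each site, so after positions 140, 179.
Linear molecule, 2 cuts → 3 fragments:
  1–140 → 140 bp
  141–179 → 39 bp
  180–223 → 44 bp
Sorted largest to smallest: 140, 44, 39 bp.

140, 44, 39 bp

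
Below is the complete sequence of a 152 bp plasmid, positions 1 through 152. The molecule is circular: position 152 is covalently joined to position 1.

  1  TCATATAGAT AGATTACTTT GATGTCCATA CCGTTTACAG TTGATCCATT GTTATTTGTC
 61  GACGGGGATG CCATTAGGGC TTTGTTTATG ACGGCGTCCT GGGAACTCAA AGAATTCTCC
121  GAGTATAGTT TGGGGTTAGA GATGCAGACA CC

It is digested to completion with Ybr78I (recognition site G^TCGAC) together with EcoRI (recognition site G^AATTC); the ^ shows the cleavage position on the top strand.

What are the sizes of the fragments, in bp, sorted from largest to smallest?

98, 54 bp

The Ybr78I site (GTCGAC) starts at position 58.
Ybr78I cuts after the first base of each site, so after position 58.
The EcoRI site (GAATTC) starts at position 112.
EcoRI cuts after the first base of each site, so after position 112.
Combined cut positions: 58, 112.
Circular molecule, 2 cuts → 2 fragments:
  59–112 → 54 bp
  113–152 then 1–58 → 40 + 58 = 98 bp
Sorted largest to smallest: 98, 54 bp.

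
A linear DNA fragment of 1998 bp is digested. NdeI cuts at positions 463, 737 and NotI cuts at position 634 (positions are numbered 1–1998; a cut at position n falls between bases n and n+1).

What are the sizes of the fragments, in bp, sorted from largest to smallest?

Combined cut positions (sorted): 463, 634, 737.
Linear molecule, 3 cuts → 4 fragments:
  463 − 0 = 463 bp
  634 − 463 = 171 bp
  737 − 634 = 103 bp
  1998 − 737 = 1261 bp
Sorted largest to smallest: 1261, 463, 171, 103 bp.

1261, 463, 171, 103 bp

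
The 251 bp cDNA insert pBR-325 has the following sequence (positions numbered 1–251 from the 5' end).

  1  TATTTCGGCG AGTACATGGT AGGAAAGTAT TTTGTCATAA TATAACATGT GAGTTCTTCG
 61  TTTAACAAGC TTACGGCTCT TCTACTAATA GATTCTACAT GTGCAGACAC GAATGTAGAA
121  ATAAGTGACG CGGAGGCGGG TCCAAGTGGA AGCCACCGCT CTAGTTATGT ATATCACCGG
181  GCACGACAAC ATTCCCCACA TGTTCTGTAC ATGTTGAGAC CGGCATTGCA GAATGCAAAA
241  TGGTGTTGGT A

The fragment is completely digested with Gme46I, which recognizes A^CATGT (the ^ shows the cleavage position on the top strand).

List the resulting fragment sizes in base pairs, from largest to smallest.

101, 52, 45, 42, 11 bp

Gme46I sites (ACATGT) start at positions 45, 97, 198, 209.
Gme46I cuts after the first base of each site, so after positions 45, 97, 198, 209.
Linear molecule, 4 cuts → 5 fragments:
  1–45 → 45 bp
  46–97 → 52 bp
  98–198 → 101 bp
  199–209 → 11 bp
  210–251 → 42 bp
Sorted largest to smallest: 101, 52, 45, 42, 11 bp.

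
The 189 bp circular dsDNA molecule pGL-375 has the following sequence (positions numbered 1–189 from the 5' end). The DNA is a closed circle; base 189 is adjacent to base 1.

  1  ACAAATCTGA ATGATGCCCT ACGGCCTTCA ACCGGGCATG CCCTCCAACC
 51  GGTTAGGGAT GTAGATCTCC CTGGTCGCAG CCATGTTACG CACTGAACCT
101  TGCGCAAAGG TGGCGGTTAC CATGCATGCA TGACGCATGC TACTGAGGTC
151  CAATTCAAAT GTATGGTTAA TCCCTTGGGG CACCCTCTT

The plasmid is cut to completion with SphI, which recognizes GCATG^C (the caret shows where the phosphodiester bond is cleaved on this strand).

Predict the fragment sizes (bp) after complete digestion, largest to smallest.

SphI sites (GCATGC) start at positions 36, 124, 135.
SphI cuts after base 5 of each site (before the last base), so after positions 40, 128, 139.
Circular molecule, 3 cuts → 3 fragments:
  41–128 → 88 bp
  129–139 → 11 bp
  140–189 then 1–40 → 50 + 40 = 90 bp
Sorted largest to smallest: 90, 88, 11 bp.

90, 88, 11 bp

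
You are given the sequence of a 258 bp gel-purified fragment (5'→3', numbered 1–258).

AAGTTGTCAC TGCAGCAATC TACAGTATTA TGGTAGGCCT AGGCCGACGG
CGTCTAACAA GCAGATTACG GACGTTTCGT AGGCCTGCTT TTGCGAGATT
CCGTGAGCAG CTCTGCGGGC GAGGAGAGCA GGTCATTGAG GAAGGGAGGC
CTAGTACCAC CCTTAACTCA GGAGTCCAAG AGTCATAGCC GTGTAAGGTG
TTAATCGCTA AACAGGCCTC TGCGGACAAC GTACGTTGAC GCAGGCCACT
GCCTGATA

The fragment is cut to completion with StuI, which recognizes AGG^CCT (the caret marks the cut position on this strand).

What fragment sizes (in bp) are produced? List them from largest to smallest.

StuI sites (AGGCCT) start at positions 35, 81, 147, 214.
StuI cuts after base 3 of each site, so after positions 37, 83, 149, 216.
Linear molecule, 4 cuts → 5 fragments:
  1–37 → 37 bp
  38–83 → 46 bp
  84–149 → 66 bp
  150–216 → 67 bp
  217–258 → 42 bp
Sorted largest to smallest: 67, 66, 46, 42, 37 bp.

67, 66, 46, 42, 37 bp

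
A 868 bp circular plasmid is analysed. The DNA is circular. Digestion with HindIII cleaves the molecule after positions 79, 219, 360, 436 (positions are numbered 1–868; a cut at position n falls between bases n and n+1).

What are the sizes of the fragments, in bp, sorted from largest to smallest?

511, 141, 140, 76 bp

Circular molecule, 4 cuts → 4 fragments:
  219 − 79 = 140 bp
  360 − 219 = 141 bp
  436 − 360 = 76 bp
  wrap: 868 − 436 + 79 = 511 bp
Sorted largest to smallest: 511, 141, 140, 76 bp.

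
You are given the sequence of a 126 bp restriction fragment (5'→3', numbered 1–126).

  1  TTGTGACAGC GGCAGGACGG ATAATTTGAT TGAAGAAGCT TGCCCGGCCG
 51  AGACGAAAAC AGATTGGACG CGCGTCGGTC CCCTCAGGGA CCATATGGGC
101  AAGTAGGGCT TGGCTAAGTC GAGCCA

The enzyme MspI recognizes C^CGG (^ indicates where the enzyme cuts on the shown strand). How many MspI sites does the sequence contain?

CCGG occurs starting at position 44.
MspI cuts at 1 site.

1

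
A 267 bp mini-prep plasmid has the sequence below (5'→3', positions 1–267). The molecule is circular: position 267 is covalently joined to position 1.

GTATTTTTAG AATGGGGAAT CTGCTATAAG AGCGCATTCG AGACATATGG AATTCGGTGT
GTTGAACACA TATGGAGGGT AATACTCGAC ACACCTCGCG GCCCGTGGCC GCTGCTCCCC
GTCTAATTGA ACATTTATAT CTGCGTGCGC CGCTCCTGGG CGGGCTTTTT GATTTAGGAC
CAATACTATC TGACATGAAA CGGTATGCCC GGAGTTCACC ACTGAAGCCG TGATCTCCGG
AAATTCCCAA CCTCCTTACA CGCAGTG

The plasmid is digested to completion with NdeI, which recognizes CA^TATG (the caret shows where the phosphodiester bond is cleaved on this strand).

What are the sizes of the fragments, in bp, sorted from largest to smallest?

242, 25 bp

NdeI sites (CATATG) start at positions 44, 69.
NdeI cuts after base 2 of each site, so after positions 45, 70.
Circular molecule, 2 cuts → 2 fragments:
  46–70 → 25 bp
  71–267 then 1–45 → 197 + 45 = 242 bp
Sorted largest to smallest: 242, 25 bp.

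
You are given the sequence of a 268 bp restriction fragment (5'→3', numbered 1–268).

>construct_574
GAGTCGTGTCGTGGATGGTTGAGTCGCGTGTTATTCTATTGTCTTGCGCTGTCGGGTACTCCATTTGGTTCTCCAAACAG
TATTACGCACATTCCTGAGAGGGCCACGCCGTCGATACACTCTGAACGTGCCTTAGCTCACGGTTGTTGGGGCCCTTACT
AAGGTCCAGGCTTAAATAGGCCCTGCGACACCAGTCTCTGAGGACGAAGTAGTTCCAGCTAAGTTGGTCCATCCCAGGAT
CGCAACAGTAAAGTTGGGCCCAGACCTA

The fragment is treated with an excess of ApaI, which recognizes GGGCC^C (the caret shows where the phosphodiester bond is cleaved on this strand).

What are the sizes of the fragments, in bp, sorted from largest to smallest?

ApaI sites (GGGCCC) start at positions 150, 256.
ApaI cuts after base 5 of each site (before the last base), so after positions 154, 260.
Linear molecule, 2 cuts → 3 fragments:
  1–154 → 154 bp
  155–260 → 106 bp
  261–268 → 8 bp
Sorted largest to smallest: 154, 106, 8 bp.

154, 106, 8 bp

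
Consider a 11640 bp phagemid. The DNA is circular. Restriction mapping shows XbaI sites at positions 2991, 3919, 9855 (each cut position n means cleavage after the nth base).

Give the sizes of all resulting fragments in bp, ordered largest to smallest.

Circular molecule, 3 cuts → 3 fragments:
  3919 − 2991 = 928 bp
  9855 − 3919 = 5936 bp
  wrap: 11640 − 9855 + 2991 = 4776 bp
Sorted largest to smallest: 5936, 4776, 928 bp.

5936, 4776, 928 bp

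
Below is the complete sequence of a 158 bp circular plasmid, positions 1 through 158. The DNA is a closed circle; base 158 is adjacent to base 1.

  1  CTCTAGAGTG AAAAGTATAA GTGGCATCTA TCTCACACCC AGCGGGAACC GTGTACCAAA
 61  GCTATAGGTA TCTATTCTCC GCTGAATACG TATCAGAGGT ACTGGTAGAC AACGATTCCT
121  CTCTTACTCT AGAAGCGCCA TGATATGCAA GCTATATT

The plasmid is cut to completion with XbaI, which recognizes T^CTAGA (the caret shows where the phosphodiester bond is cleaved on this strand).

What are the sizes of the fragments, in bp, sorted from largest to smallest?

XbaI sites (TCTAGA) start at positions 2, 128.
XbaI cuts after the first base of each site, so after positions 2, 128.
Circular molecule, 2 cuts → 2 fragments:
  3–128 → 126 bp
  129–158 then 1–2 → 30 + 2 = 32 bp
Sorted largest to smallest: 126, 32 bp.

126, 32 bp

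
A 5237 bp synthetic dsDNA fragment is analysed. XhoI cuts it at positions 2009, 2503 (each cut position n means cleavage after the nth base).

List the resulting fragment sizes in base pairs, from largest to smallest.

2734, 2009, 494 bp

Linear molecule, 2 cuts → 3 fragments:
  2009 − 0 = 2009 bp
  2503 − 2009 = 494 bp
  5237 − 2503 = 2734 bp
Sorted largest to smallest: 2734, 2009, 494 bp.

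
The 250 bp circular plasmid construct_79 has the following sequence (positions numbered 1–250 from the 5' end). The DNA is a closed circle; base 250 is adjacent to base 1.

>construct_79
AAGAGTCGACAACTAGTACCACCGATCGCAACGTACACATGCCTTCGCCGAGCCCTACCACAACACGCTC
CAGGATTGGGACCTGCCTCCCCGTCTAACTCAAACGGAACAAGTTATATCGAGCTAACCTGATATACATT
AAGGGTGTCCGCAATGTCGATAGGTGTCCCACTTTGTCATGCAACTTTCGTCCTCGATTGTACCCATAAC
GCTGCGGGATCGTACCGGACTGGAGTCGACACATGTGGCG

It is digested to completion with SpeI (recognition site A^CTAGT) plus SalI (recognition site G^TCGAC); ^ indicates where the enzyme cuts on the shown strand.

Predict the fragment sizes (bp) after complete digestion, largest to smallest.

The SpeI site (ACTAGT) starts at position 12.
SpeI cuts after the first base of each site, so after position 12.
SalI sites (GTCGAC) start at positions 5, 235.
SalI cuts after the first base of each site, so after positions 5, 235.
Combined cut positions: 5, 12, 235.
Circular molecule, 3 cuts → 3 fragments:
  6–12 → 7 bp
  13–235 → 223 bp
  236–250 then 1–5 → 15 + 5 = 20 bp
Sorted largest to smallest: 223, 20, 7 bp.

223, 20, 7 bp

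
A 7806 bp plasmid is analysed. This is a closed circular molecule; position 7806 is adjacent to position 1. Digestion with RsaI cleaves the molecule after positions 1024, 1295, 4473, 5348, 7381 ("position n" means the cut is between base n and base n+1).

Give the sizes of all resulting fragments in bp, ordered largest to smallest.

3178, 2033, 1449, 875, 271 bp

Circular molecule, 5 cuts → 5 fragments:
  1295 − 1024 = 271 bp
  4473 − 1295 = 3178 bp
  5348 − 4473 = 875 bp
  7381 − 5348 = 2033 bp
  wrap: 7806 − 7381 + 1024 = 1449 bp
Sorted largest to smallest: 3178, 2033, 1449, 875, 271 bp.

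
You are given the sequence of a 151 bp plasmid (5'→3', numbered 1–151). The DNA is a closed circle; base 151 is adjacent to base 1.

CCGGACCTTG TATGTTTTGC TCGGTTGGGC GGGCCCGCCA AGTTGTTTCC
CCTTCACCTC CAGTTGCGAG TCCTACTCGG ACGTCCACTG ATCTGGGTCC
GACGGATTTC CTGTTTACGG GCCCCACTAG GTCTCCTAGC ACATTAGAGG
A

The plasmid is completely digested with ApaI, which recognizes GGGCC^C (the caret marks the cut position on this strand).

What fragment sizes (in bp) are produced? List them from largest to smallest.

88, 63 bp

ApaI sites (GGGCCC) start at positions 31, 119.
ApaI cuts after base 5 of each site (before the last base), so after positions 35, 123.
Circular molecule, 2 cuts → 2 fragments:
  36–123 → 88 bp
  124–151 then 1–35 → 28 + 35 = 63 bp
Sorted largest to smallest: 88, 63 bp.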